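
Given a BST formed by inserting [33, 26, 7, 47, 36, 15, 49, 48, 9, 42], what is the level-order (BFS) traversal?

Tree insertion order: [33, 26, 7, 47, 36, 15, 49, 48, 9, 42]
Tree (level-order array): [33, 26, 47, 7, None, 36, 49, None, 15, None, 42, 48, None, 9]
BFS from the root, enqueuing left then right child of each popped node:
  queue [33] -> pop 33, enqueue [26, 47], visited so far: [33]
  queue [26, 47] -> pop 26, enqueue [7], visited so far: [33, 26]
  queue [47, 7] -> pop 47, enqueue [36, 49], visited so far: [33, 26, 47]
  queue [7, 36, 49] -> pop 7, enqueue [15], visited so far: [33, 26, 47, 7]
  queue [36, 49, 15] -> pop 36, enqueue [42], visited so far: [33, 26, 47, 7, 36]
  queue [49, 15, 42] -> pop 49, enqueue [48], visited so far: [33, 26, 47, 7, 36, 49]
  queue [15, 42, 48] -> pop 15, enqueue [9], visited so far: [33, 26, 47, 7, 36, 49, 15]
  queue [42, 48, 9] -> pop 42, enqueue [none], visited so far: [33, 26, 47, 7, 36, 49, 15, 42]
  queue [48, 9] -> pop 48, enqueue [none], visited so far: [33, 26, 47, 7, 36, 49, 15, 42, 48]
  queue [9] -> pop 9, enqueue [none], visited so far: [33, 26, 47, 7, 36, 49, 15, 42, 48, 9]
Result: [33, 26, 47, 7, 36, 49, 15, 42, 48, 9]


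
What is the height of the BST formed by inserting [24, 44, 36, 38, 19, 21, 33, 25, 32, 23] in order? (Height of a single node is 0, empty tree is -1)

Insertion order: [24, 44, 36, 38, 19, 21, 33, 25, 32, 23]
Tree (level-order array): [24, 19, 44, None, 21, 36, None, None, 23, 33, 38, None, None, 25, None, None, None, None, 32]
Compute height bottom-up (empty subtree = -1):
  height(23) = 1 + max(-1, -1) = 0
  height(21) = 1 + max(-1, 0) = 1
  height(19) = 1 + max(-1, 1) = 2
  height(32) = 1 + max(-1, -1) = 0
  height(25) = 1 + max(-1, 0) = 1
  height(33) = 1 + max(1, -1) = 2
  height(38) = 1 + max(-1, -1) = 0
  height(36) = 1 + max(2, 0) = 3
  height(44) = 1 + max(3, -1) = 4
  height(24) = 1 + max(2, 4) = 5
Height = 5


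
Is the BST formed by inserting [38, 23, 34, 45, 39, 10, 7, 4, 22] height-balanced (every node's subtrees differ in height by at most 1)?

Tree (level-order array): [38, 23, 45, 10, 34, 39, None, 7, 22, None, None, None, None, 4]
Definition: a tree is height-balanced if, at every node, |h(left) - h(right)| <= 1 (empty subtree has height -1).
Bottom-up per-node check:
  node 4: h_left=-1, h_right=-1, diff=0 [OK], height=0
  node 7: h_left=0, h_right=-1, diff=1 [OK], height=1
  node 22: h_left=-1, h_right=-1, diff=0 [OK], height=0
  node 10: h_left=1, h_right=0, diff=1 [OK], height=2
  node 34: h_left=-1, h_right=-1, diff=0 [OK], height=0
  node 23: h_left=2, h_right=0, diff=2 [FAIL (|2-0|=2 > 1)], height=3
  node 39: h_left=-1, h_right=-1, diff=0 [OK], height=0
  node 45: h_left=0, h_right=-1, diff=1 [OK], height=1
  node 38: h_left=3, h_right=1, diff=2 [FAIL (|3-1|=2 > 1)], height=4
Node 23 violates the condition: |2 - 0| = 2 > 1.
Result: Not balanced


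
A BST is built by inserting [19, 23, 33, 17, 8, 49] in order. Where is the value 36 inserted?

Starting tree (level order): [19, 17, 23, 8, None, None, 33, None, None, None, 49]
Insertion path: 19 -> 23 -> 33 -> 49
Result: insert 36 as left child of 49
Final tree (level order): [19, 17, 23, 8, None, None, 33, None, None, None, 49, 36]


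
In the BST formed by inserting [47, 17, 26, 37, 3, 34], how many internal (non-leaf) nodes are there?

Tree built from: [47, 17, 26, 37, 3, 34]
Tree (level-order array): [47, 17, None, 3, 26, None, None, None, 37, 34]
Rule: An internal node has at least one child.
Per-node child counts:
  node 47: 1 child(ren)
  node 17: 2 child(ren)
  node 3: 0 child(ren)
  node 26: 1 child(ren)
  node 37: 1 child(ren)
  node 34: 0 child(ren)
Matching nodes: [47, 17, 26, 37]
Count of internal (non-leaf) nodes: 4


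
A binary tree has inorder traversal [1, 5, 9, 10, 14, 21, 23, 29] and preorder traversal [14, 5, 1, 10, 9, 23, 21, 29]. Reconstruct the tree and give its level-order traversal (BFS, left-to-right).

Inorder:  [1, 5, 9, 10, 14, 21, 23, 29]
Preorder: [14, 5, 1, 10, 9, 23, 21, 29]
Algorithm: preorder visits root first, so consume preorder in order;
for each root, split the current inorder slice at that value into
left-subtree inorder and right-subtree inorder, then recurse.
Recursive splits:
  root=14; inorder splits into left=[1, 5, 9, 10], right=[21, 23, 29]
  root=5; inorder splits into left=[1], right=[9, 10]
  root=1; inorder splits into left=[], right=[]
  root=10; inorder splits into left=[9], right=[]
  root=9; inorder splits into left=[], right=[]
  root=23; inorder splits into left=[21], right=[29]
  root=21; inorder splits into left=[], right=[]
  root=29; inorder splits into left=[], right=[]
Reconstructed level-order: [14, 5, 23, 1, 10, 21, 29, 9]


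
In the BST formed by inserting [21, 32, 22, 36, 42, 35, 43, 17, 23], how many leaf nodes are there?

Tree built from: [21, 32, 22, 36, 42, 35, 43, 17, 23]
Tree (level-order array): [21, 17, 32, None, None, 22, 36, None, 23, 35, 42, None, None, None, None, None, 43]
Rule: A leaf has 0 children.
Per-node child counts:
  node 21: 2 child(ren)
  node 17: 0 child(ren)
  node 32: 2 child(ren)
  node 22: 1 child(ren)
  node 23: 0 child(ren)
  node 36: 2 child(ren)
  node 35: 0 child(ren)
  node 42: 1 child(ren)
  node 43: 0 child(ren)
Matching nodes: [17, 23, 35, 43]
Count of leaf nodes: 4


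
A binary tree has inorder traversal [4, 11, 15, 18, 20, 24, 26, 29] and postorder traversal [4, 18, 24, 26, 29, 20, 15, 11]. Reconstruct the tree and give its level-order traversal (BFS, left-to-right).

Inorder:   [4, 11, 15, 18, 20, 24, 26, 29]
Postorder: [4, 18, 24, 26, 29, 20, 15, 11]
Algorithm: postorder visits root last, so walk postorder right-to-left;
each value is the root of the current inorder slice — split it at that
value, recurse on the right subtree first, then the left.
Recursive splits:
  root=11; inorder splits into left=[4], right=[15, 18, 20, 24, 26, 29]
  root=15; inorder splits into left=[], right=[18, 20, 24, 26, 29]
  root=20; inorder splits into left=[18], right=[24, 26, 29]
  root=29; inorder splits into left=[24, 26], right=[]
  root=26; inorder splits into left=[24], right=[]
  root=24; inorder splits into left=[], right=[]
  root=18; inorder splits into left=[], right=[]
  root=4; inorder splits into left=[], right=[]
Reconstructed level-order: [11, 4, 15, 20, 18, 29, 26, 24]


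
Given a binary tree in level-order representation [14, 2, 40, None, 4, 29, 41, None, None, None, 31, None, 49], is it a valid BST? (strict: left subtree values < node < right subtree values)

Level-order array: [14, 2, 40, None, 4, 29, 41, None, None, None, 31, None, 49]
Validate using subtree bounds (lo, hi): at each node, require lo < value < hi,
then recurse left with hi=value and right with lo=value.
Preorder trace (stopping at first violation):
  at node 14 with bounds (-inf, +inf): OK
  at node 2 with bounds (-inf, 14): OK
  at node 4 with bounds (2, 14): OK
  at node 40 with bounds (14, +inf): OK
  at node 29 with bounds (14, 40): OK
  at node 31 with bounds (29, 40): OK
  at node 41 with bounds (40, +inf): OK
  at node 49 with bounds (41, +inf): OK
No violation found at any node.
Result: Valid BST


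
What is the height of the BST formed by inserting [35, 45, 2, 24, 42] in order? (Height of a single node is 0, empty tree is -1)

Insertion order: [35, 45, 2, 24, 42]
Tree (level-order array): [35, 2, 45, None, 24, 42]
Compute height bottom-up (empty subtree = -1):
  height(24) = 1 + max(-1, -1) = 0
  height(2) = 1 + max(-1, 0) = 1
  height(42) = 1 + max(-1, -1) = 0
  height(45) = 1 + max(0, -1) = 1
  height(35) = 1 + max(1, 1) = 2
Height = 2


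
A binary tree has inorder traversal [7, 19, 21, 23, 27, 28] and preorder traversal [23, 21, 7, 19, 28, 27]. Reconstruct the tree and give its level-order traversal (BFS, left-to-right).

Inorder:  [7, 19, 21, 23, 27, 28]
Preorder: [23, 21, 7, 19, 28, 27]
Algorithm: preorder visits root first, so consume preorder in order;
for each root, split the current inorder slice at that value into
left-subtree inorder and right-subtree inorder, then recurse.
Recursive splits:
  root=23; inorder splits into left=[7, 19, 21], right=[27, 28]
  root=21; inorder splits into left=[7, 19], right=[]
  root=7; inorder splits into left=[], right=[19]
  root=19; inorder splits into left=[], right=[]
  root=28; inorder splits into left=[27], right=[]
  root=27; inorder splits into left=[], right=[]
Reconstructed level-order: [23, 21, 28, 7, 27, 19]


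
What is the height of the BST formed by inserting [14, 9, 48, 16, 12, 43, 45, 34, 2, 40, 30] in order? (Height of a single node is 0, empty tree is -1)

Insertion order: [14, 9, 48, 16, 12, 43, 45, 34, 2, 40, 30]
Tree (level-order array): [14, 9, 48, 2, 12, 16, None, None, None, None, None, None, 43, 34, 45, 30, 40]
Compute height bottom-up (empty subtree = -1):
  height(2) = 1 + max(-1, -1) = 0
  height(12) = 1 + max(-1, -1) = 0
  height(9) = 1 + max(0, 0) = 1
  height(30) = 1 + max(-1, -1) = 0
  height(40) = 1 + max(-1, -1) = 0
  height(34) = 1 + max(0, 0) = 1
  height(45) = 1 + max(-1, -1) = 0
  height(43) = 1 + max(1, 0) = 2
  height(16) = 1 + max(-1, 2) = 3
  height(48) = 1 + max(3, -1) = 4
  height(14) = 1 + max(1, 4) = 5
Height = 5


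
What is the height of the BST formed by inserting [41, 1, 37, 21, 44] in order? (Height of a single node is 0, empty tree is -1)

Insertion order: [41, 1, 37, 21, 44]
Tree (level-order array): [41, 1, 44, None, 37, None, None, 21]
Compute height bottom-up (empty subtree = -1):
  height(21) = 1 + max(-1, -1) = 0
  height(37) = 1 + max(0, -1) = 1
  height(1) = 1 + max(-1, 1) = 2
  height(44) = 1 + max(-1, -1) = 0
  height(41) = 1 + max(2, 0) = 3
Height = 3


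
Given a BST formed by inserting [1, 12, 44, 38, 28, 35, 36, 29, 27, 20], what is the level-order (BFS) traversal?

Tree insertion order: [1, 12, 44, 38, 28, 35, 36, 29, 27, 20]
Tree (level-order array): [1, None, 12, None, 44, 38, None, 28, None, 27, 35, 20, None, 29, 36]
BFS from the root, enqueuing left then right child of each popped node:
  queue [1] -> pop 1, enqueue [12], visited so far: [1]
  queue [12] -> pop 12, enqueue [44], visited so far: [1, 12]
  queue [44] -> pop 44, enqueue [38], visited so far: [1, 12, 44]
  queue [38] -> pop 38, enqueue [28], visited so far: [1, 12, 44, 38]
  queue [28] -> pop 28, enqueue [27, 35], visited so far: [1, 12, 44, 38, 28]
  queue [27, 35] -> pop 27, enqueue [20], visited so far: [1, 12, 44, 38, 28, 27]
  queue [35, 20] -> pop 35, enqueue [29, 36], visited so far: [1, 12, 44, 38, 28, 27, 35]
  queue [20, 29, 36] -> pop 20, enqueue [none], visited so far: [1, 12, 44, 38, 28, 27, 35, 20]
  queue [29, 36] -> pop 29, enqueue [none], visited so far: [1, 12, 44, 38, 28, 27, 35, 20, 29]
  queue [36] -> pop 36, enqueue [none], visited so far: [1, 12, 44, 38, 28, 27, 35, 20, 29, 36]
Result: [1, 12, 44, 38, 28, 27, 35, 20, 29, 36]


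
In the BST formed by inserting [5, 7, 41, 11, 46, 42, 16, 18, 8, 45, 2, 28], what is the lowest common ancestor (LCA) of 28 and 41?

Tree insertion order: [5, 7, 41, 11, 46, 42, 16, 18, 8, 45, 2, 28]
Tree (level-order array): [5, 2, 7, None, None, None, 41, 11, 46, 8, 16, 42, None, None, None, None, 18, None, 45, None, 28]
In a BST, the LCA of p=28, q=41 is the first node v on the
root-to-leaf path with p <= v <= q (go left if both < v, right if both > v).
Walk from root:
  at 5: both 28 and 41 > 5, go right
  at 7: both 28 and 41 > 7, go right
  at 41: 28 <= 41 <= 41, this is the LCA
LCA = 41


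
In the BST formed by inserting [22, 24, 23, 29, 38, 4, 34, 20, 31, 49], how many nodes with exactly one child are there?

Tree built from: [22, 24, 23, 29, 38, 4, 34, 20, 31, 49]
Tree (level-order array): [22, 4, 24, None, 20, 23, 29, None, None, None, None, None, 38, 34, 49, 31]
Rule: These are nodes with exactly 1 non-null child.
Per-node child counts:
  node 22: 2 child(ren)
  node 4: 1 child(ren)
  node 20: 0 child(ren)
  node 24: 2 child(ren)
  node 23: 0 child(ren)
  node 29: 1 child(ren)
  node 38: 2 child(ren)
  node 34: 1 child(ren)
  node 31: 0 child(ren)
  node 49: 0 child(ren)
Matching nodes: [4, 29, 34]
Count of nodes with exactly one child: 3


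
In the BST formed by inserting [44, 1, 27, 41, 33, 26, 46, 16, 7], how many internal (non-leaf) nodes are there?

Tree built from: [44, 1, 27, 41, 33, 26, 46, 16, 7]
Tree (level-order array): [44, 1, 46, None, 27, None, None, 26, 41, 16, None, 33, None, 7]
Rule: An internal node has at least one child.
Per-node child counts:
  node 44: 2 child(ren)
  node 1: 1 child(ren)
  node 27: 2 child(ren)
  node 26: 1 child(ren)
  node 16: 1 child(ren)
  node 7: 0 child(ren)
  node 41: 1 child(ren)
  node 33: 0 child(ren)
  node 46: 0 child(ren)
Matching nodes: [44, 1, 27, 26, 16, 41]
Count of internal (non-leaf) nodes: 6


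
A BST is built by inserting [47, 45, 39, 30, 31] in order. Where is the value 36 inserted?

Starting tree (level order): [47, 45, None, 39, None, 30, None, None, 31]
Insertion path: 47 -> 45 -> 39 -> 30 -> 31
Result: insert 36 as right child of 31
Final tree (level order): [47, 45, None, 39, None, 30, None, None, 31, None, 36]


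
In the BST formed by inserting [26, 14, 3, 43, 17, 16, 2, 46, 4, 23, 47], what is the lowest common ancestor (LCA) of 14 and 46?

Tree insertion order: [26, 14, 3, 43, 17, 16, 2, 46, 4, 23, 47]
Tree (level-order array): [26, 14, 43, 3, 17, None, 46, 2, 4, 16, 23, None, 47]
In a BST, the LCA of p=14, q=46 is the first node v on the
root-to-leaf path with p <= v <= q (go left if both < v, right if both > v).
Walk from root:
  at 26: 14 <= 26 <= 46, this is the LCA
LCA = 26


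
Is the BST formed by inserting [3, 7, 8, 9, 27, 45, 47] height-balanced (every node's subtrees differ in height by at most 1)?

Tree (level-order array): [3, None, 7, None, 8, None, 9, None, 27, None, 45, None, 47]
Definition: a tree is height-balanced if, at every node, |h(left) - h(right)| <= 1 (empty subtree has height -1).
Bottom-up per-node check:
  node 47: h_left=-1, h_right=-1, diff=0 [OK], height=0
  node 45: h_left=-1, h_right=0, diff=1 [OK], height=1
  node 27: h_left=-1, h_right=1, diff=2 [FAIL (|-1-1|=2 > 1)], height=2
  node 9: h_left=-1, h_right=2, diff=3 [FAIL (|-1-2|=3 > 1)], height=3
  node 8: h_left=-1, h_right=3, diff=4 [FAIL (|-1-3|=4 > 1)], height=4
  node 7: h_left=-1, h_right=4, diff=5 [FAIL (|-1-4|=5 > 1)], height=5
  node 3: h_left=-1, h_right=5, diff=6 [FAIL (|-1-5|=6 > 1)], height=6
Node 27 violates the condition: |-1 - 1| = 2 > 1.
Result: Not balanced


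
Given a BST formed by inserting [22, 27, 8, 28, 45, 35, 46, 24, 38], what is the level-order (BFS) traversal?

Tree insertion order: [22, 27, 8, 28, 45, 35, 46, 24, 38]
Tree (level-order array): [22, 8, 27, None, None, 24, 28, None, None, None, 45, 35, 46, None, 38]
BFS from the root, enqueuing left then right child of each popped node:
  queue [22] -> pop 22, enqueue [8, 27], visited so far: [22]
  queue [8, 27] -> pop 8, enqueue [none], visited so far: [22, 8]
  queue [27] -> pop 27, enqueue [24, 28], visited so far: [22, 8, 27]
  queue [24, 28] -> pop 24, enqueue [none], visited so far: [22, 8, 27, 24]
  queue [28] -> pop 28, enqueue [45], visited so far: [22, 8, 27, 24, 28]
  queue [45] -> pop 45, enqueue [35, 46], visited so far: [22, 8, 27, 24, 28, 45]
  queue [35, 46] -> pop 35, enqueue [38], visited so far: [22, 8, 27, 24, 28, 45, 35]
  queue [46, 38] -> pop 46, enqueue [none], visited so far: [22, 8, 27, 24, 28, 45, 35, 46]
  queue [38] -> pop 38, enqueue [none], visited so far: [22, 8, 27, 24, 28, 45, 35, 46, 38]
Result: [22, 8, 27, 24, 28, 45, 35, 46, 38]


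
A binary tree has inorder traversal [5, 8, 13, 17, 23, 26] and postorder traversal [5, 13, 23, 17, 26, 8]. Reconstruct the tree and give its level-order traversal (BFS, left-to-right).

Inorder:   [5, 8, 13, 17, 23, 26]
Postorder: [5, 13, 23, 17, 26, 8]
Algorithm: postorder visits root last, so walk postorder right-to-left;
each value is the root of the current inorder slice — split it at that
value, recurse on the right subtree first, then the left.
Recursive splits:
  root=8; inorder splits into left=[5], right=[13, 17, 23, 26]
  root=26; inorder splits into left=[13, 17, 23], right=[]
  root=17; inorder splits into left=[13], right=[23]
  root=23; inorder splits into left=[], right=[]
  root=13; inorder splits into left=[], right=[]
  root=5; inorder splits into left=[], right=[]
Reconstructed level-order: [8, 5, 26, 17, 13, 23]


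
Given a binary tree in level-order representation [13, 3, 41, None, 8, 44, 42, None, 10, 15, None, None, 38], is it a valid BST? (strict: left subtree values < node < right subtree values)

Level-order array: [13, 3, 41, None, 8, 44, 42, None, 10, 15, None, None, 38]
Validate using subtree bounds (lo, hi): at each node, require lo < value < hi,
then recurse left with hi=value and right with lo=value.
Preorder trace (stopping at first violation):
  at node 13 with bounds (-inf, +inf): OK
  at node 3 with bounds (-inf, 13): OK
  at node 8 with bounds (3, 13): OK
  at node 10 with bounds (8, 13): OK
  at node 41 with bounds (13, +inf): OK
  at node 44 with bounds (13, 41): VIOLATION
Node 44 violates its bound: not (13 < 44 < 41).
Result: Not a valid BST


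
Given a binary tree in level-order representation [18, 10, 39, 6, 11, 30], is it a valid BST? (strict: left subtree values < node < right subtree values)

Level-order array: [18, 10, 39, 6, 11, 30]
Validate using subtree bounds (lo, hi): at each node, require lo < value < hi,
then recurse left with hi=value and right with lo=value.
Preorder trace (stopping at first violation):
  at node 18 with bounds (-inf, +inf): OK
  at node 10 with bounds (-inf, 18): OK
  at node 6 with bounds (-inf, 10): OK
  at node 11 with bounds (10, 18): OK
  at node 39 with bounds (18, +inf): OK
  at node 30 with bounds (18, 39): OK
No violation found at any node.
Result: Valid BST


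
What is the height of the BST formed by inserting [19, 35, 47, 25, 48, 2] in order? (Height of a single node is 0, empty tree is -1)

Insertion order: [19, 35, 47, 25, 48, 2]
Tree (level-order array): [19, 2, 35, None, None, 25, 47, None, None, None, 48]
Compute height bottom-up (empty subtree = -1):
  height(2) = 1 + max(-1, -1) = 0
  height(25) = 1 + max(-1, -1) = 0
  height(48) = 1 + max(-1, -1) = 0
  height(47) = 1 + max(-1, 0) = 1
  height(35) = 1 + max(0, 1) = 2
  height(19) = 1 + max(0, 2) = 3
Height = 3


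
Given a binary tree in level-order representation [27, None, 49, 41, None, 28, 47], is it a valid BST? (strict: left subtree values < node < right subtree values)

Level-order array: [27, None, 49, 41, None, 28, 47]
Validate using subtree bounds (lo, hi): at each node, require lo < value < hi,
then recurse left with hi=value and right with lo=value.
Preorder trace (stopping at first violation):
  at node 27 with bounds (-inf, +inf): OK
  at node 49 with bounds (27, +inf): OK
  at node 41 with bounds (27, 49): OK
  at node 28 with bounds (27, 41): OK
  at node 47 with bounds (41, 49): OK
No violation found at any node.
Result: Valid BST


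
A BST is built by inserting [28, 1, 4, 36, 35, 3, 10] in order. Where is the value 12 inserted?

Starting tree (level order): [28, 1, 36, None, 4, 35, None, 3, 10]
Insertion path: 28 -> 1 -> 4 -> 10
Result: insert 12 as right child of 10
Final tree (level order): [28, 1, 36, None, 4, 35, None, 3, 10, None, None, None, None, None, 12]


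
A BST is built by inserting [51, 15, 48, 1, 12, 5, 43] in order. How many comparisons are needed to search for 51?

Search path for 51: 51
Found: True
Comparisons: 1


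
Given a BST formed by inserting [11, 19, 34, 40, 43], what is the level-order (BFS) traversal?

Tree insertion order: [11, 19, 34, 40, 43]
Tree (level-order array): [11, None, 19, None, 34, None, 40, None, 43]
BFS from the root, enqueuing left then right child of each popped node:
  queue [11] -> pop 11, enqueue [19], visited so far: [11]
  queue [19] -> pop 19, enqueue [34], visited so far: [11, 19]
  queue [34] -> pop 34, enqueue [40], visited so far: [11, 19, 34]
  queue [40] -> pop 40, enqueue [43], visited so far: [11, 19, 34, 40]
  queue [43] -> pop 43, enqueue [none], visited so far: [11, 19, 34, 40, 43]
Result: [11, 19, 34, 40, 43]


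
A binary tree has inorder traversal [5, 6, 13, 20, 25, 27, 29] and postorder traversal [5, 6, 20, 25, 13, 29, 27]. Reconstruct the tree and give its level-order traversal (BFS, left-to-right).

Inorder:   [5, 6, 13, 20, 25, 27, 29]
Postorder: [5, 6, 20, 25, 13, 29, 27]
Algorithm: postorder visits root last, so walk postorder right-to-left;
each value is the root of the current inorder slice — split it at that
value, recurse on the right subtree first, then the left.
Recursive splits:
  root=27; inorder splits into left=[5, 6, 13, 20, 25], right=[29]
  root=29; inorder splits into left=[], right=[]
  root=13; inorder splits into left=[5, 6], right=[20, 25]
  root=25; inorder splits into left=[20], right=[]
  root=20; inorder splits into left=[], right=[]
  root=6; inorder splits into left=[5], right=[]
  root=5; inorder splits into left=[], right=[]
Reconstructed level-order: [27, 13, 29, 6, 25, 5, 20]


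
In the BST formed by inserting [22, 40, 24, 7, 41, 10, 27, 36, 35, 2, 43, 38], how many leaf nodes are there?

Tree built from: [22, 40, 24, 7, 41, 10, 27, 36, 35, 2, 43, 38]
Tree (level-order array): [22, 7, 40, 2, 10, 24, 41, None, None, None, None, None, 27, None, 43, None, 36, None, None, 35, 38]
Rule: A leaf has 0 children.
Per-node child counts:
  node 22: 2 child(ren)
  node 7: 2 child(ren)
  node 2: 0 child(ren)
  node 10: 0 child(ren)
  node 40: 2 child(ren)
  node 24: 1 child(ren)
  node 27: 1 child(ren)
  node 36: 2 child(ren)
  node 35: 0 child(ren)
  node 38: 0 child(ren)
  node 41: 1 child(ren)
  node 43: 0 child(ren)
Matching nodes: [2, 10, 35, 38, 43]
Count of leaf nodes: 5


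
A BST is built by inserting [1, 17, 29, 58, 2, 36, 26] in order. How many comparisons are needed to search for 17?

Search path for 17: 1 -> 17
Found: True
Comparisons: 2


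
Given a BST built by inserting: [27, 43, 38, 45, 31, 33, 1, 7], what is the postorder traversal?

Tree insertion order: [27, 43, 38, 45, 31, 33, 1, 7]
Tree (level-order array): [27, 1, 43, None, 7, 38, 45, None, None, 31, None, None, None, None, 33]
Postorder traversal: [7, 1, 33, 31, 38, 45, 43, 27]


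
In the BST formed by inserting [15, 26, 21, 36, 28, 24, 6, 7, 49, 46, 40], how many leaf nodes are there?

Tree built from: [15, 26, 21, 36, 28, 24, 6, 7, 49, 46, 40]
Tree (level-order array): [15, 6, 26, None, 7, 21, 36, None, None, None, 24, 28, 49, None, None, None, None, 46, None, 40]
Rule: A leaf has 0 children.
Per-node child counts:
  node 15: 2 child(ren)
  node 6: 1 child(ren)
  node 7: 0 child(ren)
  node 26: 2 child(ren)
  node 21: 1 child(ren)
  node 24: 0 child(ren)
  node 36: 2 child(ren)
  node 28: 0 child(ren)
  node 49: 1 child(ren)
  node 46: 1 child(ren)
  node 40: 0 child(ren)
Matching nodes: [7, 24, 28, 40]
Count of leaf nodes: 4


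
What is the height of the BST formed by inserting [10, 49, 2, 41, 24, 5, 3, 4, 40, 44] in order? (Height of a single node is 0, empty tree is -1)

Insertion order: [10, 49, 2, 41, 24, 5, 3, 4, 40, 44]
Tree (level-order array): [10, 2, 49, None, 5, 41, None, 3, None, 24, 44, None, 4, None, 40]
Compute height bottom-up (empty subtree = -1):
  height(4) = 1 + max(-1, -1) = 0
  height(3) = 1 + max(-1, 0) = 1
  height(5) = 1 + max(1, -1) = 2
  height(2) = 1 + max(-1, 2) = 3
  height(40) = 1 + max(-1, -1) = 0
  height(24) = 1 + max(-1, 0) = 1
  height(44) = 1 + max(-1, -1) = 0
  height(41) = 1 + max(1, 0) = 2
  height(49) = 1 + max(2, -1) = 3
  height(10) = 1 + max(3, 3) = 4
Height = 4


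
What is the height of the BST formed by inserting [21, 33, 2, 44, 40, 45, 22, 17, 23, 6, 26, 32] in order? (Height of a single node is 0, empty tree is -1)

Insertion order: [21, 33, 2, 44, 40, 45, 22, 17, 23, 6, 26, 32]
Tree (level-order array): [21, 2, 33, None, 17, 22, 44, 6, None, None, 23, 40, 45, None, None, None, 26, None, None, None, None, None, 32]
Compute height bottom-up (empty subtree = -1):
  height(6) = 1 + max(-1, -1) = 0
  height(17) = 1 + max(0, -1) = 1
  height(2) = 1 + max(-1, 1) = 2
  height(32) = 1 + max(-1, -1) = 0
  height(26) = 1 + max(-1, 0) = 1
  height(23) = 1 + max(-1, 1) = 2
  height(22) = 1 + max(-1, 2) = 3
  height(40) = 1 + max(-1, -1) = 0
  height(45) = 1 + max(-1, -1) = 0
  height(44) = 1 + max(0, 0) = 1
  height(33) = 1 + max(3, 1) = 4
  height(21) = 1 + max(2, 4) = 5
Height = 5


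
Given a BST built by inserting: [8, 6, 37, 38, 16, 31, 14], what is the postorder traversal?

Tree insertion order: [8, 6, 37, 38, 16, 31, 14]
Tree (level-order array): [8, 6, 37, None, None, 16, 38, 14, 31]
Postorder traversal: [6, 14, 31, 16, 38, 37, 8]


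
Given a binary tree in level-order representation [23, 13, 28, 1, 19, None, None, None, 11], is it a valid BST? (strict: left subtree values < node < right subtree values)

Level-order array: [23, 13, 28, 1, 19, None, None, None, 11]
Validate using subtree bounds (lo, hi): at each node, require lo < value < hi,
then recurse left with hi=value and right with lo=value.
Preorder trace (stopping at first violation):
  at node 23 with bounds (-inf, +inf): OK
  at node 13 with bounds (-inf, 23): OK
  at node 1 with bounds (-inf, 13): OK
  at node 11 with bounds (1, 13): OK
  at node 19 with bounds (13, 23): OK
  at node 28 with bounds (23, +inf): OK
No violation found at any node.
Result: Valid BST


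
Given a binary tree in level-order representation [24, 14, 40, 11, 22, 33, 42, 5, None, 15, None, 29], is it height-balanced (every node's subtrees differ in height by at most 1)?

Tree (level-order array): [24, 14, 40, 11, 22, 33, 42, 5, None, 15, None, 29]
Definition: a tree is height-balanced if, at every node, |h(left) - h(right)| <= 1 (empty subtree has height -1).
Bottom-up per-node check:
  node 5: h_left=-1, h_right=-1, diff=0 [OK], height=0
  node 11: h_left=0, h_right=-1, diff=1 [OK], height=1
  node 15: h_left=-1, h_right=-1, diff=0 [OK], height=0
  node 22: h_left=0, h_right=-1, diff=1 [OK], height=1
  node 14: h_left=1, h_right=1, diff=0 [OK], height=2
  node 29: h_left=-1, h_right=-1, diff=0 [OK], height=0
  node 33: h_left=0, h_right=-1, diff=1 [OK], height=1
  node 42: h_left=-1, h_right=-1, diff=0 [OK], height=0
  node 40: h_left=1, h_right=0, diff=1 [OK], height=2
  node 24: h_left=2, h_right=2, diff=0 [OK], height=3
All nodes satisfy the balance condition.
Result: Balanced


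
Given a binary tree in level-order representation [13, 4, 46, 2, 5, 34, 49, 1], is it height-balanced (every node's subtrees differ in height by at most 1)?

Tree (level-order array): [13, 4, 46, 2, 5, 34, 49, 1]
Definition: a tree is height-balanced if, at every node, |h(left) - h(right)| <= 1 (empty subtree has height -1).
Bottom-up per-node check:
  node 1: h_left=-1, h_right=-1, diff=0 [OK], height=0
  node 2: h_left=0, h_right=-1, diff=1 [OK], height=1
  node 5: h_left=-1, h_right=-1, diff=0 [OK], height=0
  node 4: h_left=1, h_right=0, diff=1 [OK], height=2
  node 34: h_left=-1, h_right=-1, diff=0 [OK], height=0
  node 49: h_left=-1, h_right=-1, diff=0 [OK], height=0
  node 46: h_left=0, h_right=0, diff=0 [OK], height=1
  node 13: h_left=2, h_right=1, diff=1 [OK], height=3
All nodes satisfy the balance condition.
Result: Balanced


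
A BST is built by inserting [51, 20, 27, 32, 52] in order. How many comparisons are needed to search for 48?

Search path for 48: 51 -> 20 -> 27 -> 32
Found: False
Comparisons: 4


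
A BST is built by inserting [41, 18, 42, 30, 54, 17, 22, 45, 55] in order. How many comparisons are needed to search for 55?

Search path for 55: 41 -> 42 -> 54 -> 55
Found: True
Comparisons: 4


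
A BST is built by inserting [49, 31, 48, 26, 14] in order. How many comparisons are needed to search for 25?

Search path for 25: 49 -> 31 -> 26 -> 14
Found: False
Comparisons: 4


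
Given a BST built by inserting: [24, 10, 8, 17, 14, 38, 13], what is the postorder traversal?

Tree insertion order: [24, 10, 8, 17, 14, 38, 13]
Tree (level-order array): [24, 10, 38, 8, 17, None, None, None, None, 14, None, 13]
Postorder traversal: [8, 13, 14, 17, 10, 38, 24]


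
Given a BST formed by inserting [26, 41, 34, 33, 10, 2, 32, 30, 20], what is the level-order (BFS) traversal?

Tree insertion order: [26, 41, 34, 33, 10, 2, 32, 30, 20]
Tree (level-order array): [26, 10, 41, 2, 20, 34, None, None, None, None, None, 33, None, 32, None, 30]
BFS from the root, enqueuing left then right child of each popped node:
  queue [26] -> pop 26, enqueue [10, 41], visited so far: [26]
  queue [10, 41] -> pop 10, enqueue [2, 20], visited so far: [26, 10]
  queue [41, 2, 20] -> pop 41, enqueue [34], visited so far: [26, 10, 41]
  queue [2, 20, 34] -> pop 2, enqueue [none], visited so far: [26, 10, 41, 2]
  queue [20, 34] -> pop 20, enqueue [none], visited so far: [26, 10, 41, 2, 20]
  queue [34] -> pop 34, enqueue [33], visited so far: [26, 10, 41, 2, 20, 34]
  queue [33] -> pop 33, enqueue [32], visited so far: [26, 10, 41, 2, 20, 34, 33]
  queue [32] -> pop 32, enqueue [30], visited so far: [26, 10, 41, 2, 20, 34, 33, 32]
  queue [30] -> pop 30, enqueue [none], visited so far: [26, 10, 41, 2, 20, 34, 33, 32, 30]
Result: [26, 10, 41, 2, 20, 34, 33, 32, 30]


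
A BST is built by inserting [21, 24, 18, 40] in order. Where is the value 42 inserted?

Starting tree (level order): [21, 18, 24, None, None, None, 40]
Insertion path: 21 -> 24 -> 40
Result: insert 42 as right child of 40
Final tree (level order): [21, 18, 24, None, None, None, 40, None, 42]


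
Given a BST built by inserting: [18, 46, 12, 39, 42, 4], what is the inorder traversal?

Tree insertion order: [18, 46, 12, 39, 42, 4]
Tree (level-order array): [18, 12, 46, 4, None, 39, None, None, None, None, 42]
Inorder traversal: [4, 12, 18, 39, 42, 46]


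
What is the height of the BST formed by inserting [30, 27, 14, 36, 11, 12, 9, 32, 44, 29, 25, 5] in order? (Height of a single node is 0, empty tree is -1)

Insertion order: [30, 27, 14, 36, 11, 12, 9, 32, 44, 29, 25, 5]
Tree (level-order array): [30, 27, 36, 14, 29, 32, 44, 11, 25, None, None, None, None, None, None, 9, 12, None, None, 5]
Compute height bottom-up (empty subtree = -1):
  height(5) = 1 + max(-1, -1) = 0
  height(9) = 1 + max(0, -1) = 1
  height(12) = 1 + max(-1, -1) = 0
  height(11) = 1 + max(1, 0) = 2
  height(25) = 1 + max(-1, -1) = 0
  height(14) = 1 + max(2, 0) = 3
  height(29) = 1 + max(-1, -1) = 0
  height(27) = 1 + max(3, 0) = 4
  height(32) = 1 + max(-1, -1) = 0
  height(44) = 1 + max(-1, -1) = 0
  height(36) = 1 + max(0, 0) = 1
  height(30) = 1 + max(4, 1) = 5
Height = 5


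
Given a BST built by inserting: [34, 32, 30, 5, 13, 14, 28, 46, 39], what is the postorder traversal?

Tree insertion order: [34, 32, 30, 5, 13, 14, 28, 46, 39]
Tree (level-order array): [34, 32, 46, 30, None, 39, None, 5, None, None, None, None, 13, None, 14, None, 28]
Postorder traversal: [28, 14, 13, 5, 30, 32, 39, 46, 34]


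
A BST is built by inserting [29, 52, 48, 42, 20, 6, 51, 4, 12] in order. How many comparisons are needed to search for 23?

Search path for 23: 29 -> 20
Found: False
Comparisons: 2


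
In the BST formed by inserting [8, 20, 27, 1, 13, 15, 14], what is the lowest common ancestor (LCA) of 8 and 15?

Tree insertion order: [8, 20, 27, 1, 13, 15, 14]
Tree (level-order array): [8, 1, 20, None, None, 13, 27, None, 15, None, None, 14]
In a BST, the LCA of p=8, q=15 is the first node v on the
root-to-leaf path with p <= v <= q (go left if both < v, right if both > v).
Walk from root:
  at 8: 8 <= 8 <= 15, this is the LCA
LCA = 8


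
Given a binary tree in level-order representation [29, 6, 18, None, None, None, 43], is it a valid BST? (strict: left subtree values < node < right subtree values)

Level-order array: [29, 6, 18, None, None, None, 43]
Validate using subtree bounds (lo, hi): at each node, require lo < value < hi,
then recurse left with hi=value and right with lo=value.
Preorder trace (stopping at first violation):
  at node 29 with bounds (-inf, +inf): OK
  at node 6 with bounds (-inf, 29): OK
  at node 18 with bounds (29, +inf): VIOLATION
Node 18 violates its bound: not (29 < 18 < +inf).
Result: Not a valid BST


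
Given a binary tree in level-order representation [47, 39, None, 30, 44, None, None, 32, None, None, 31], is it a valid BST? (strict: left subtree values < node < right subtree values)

Level-order array: [47, 39, None, 30, 44, None, None, 32, None, None, 31]
Validate using subtree bounds (lo, hi): at each node, require lo < value < hi,
then recurse left with hi=value and right with lo=value.
Preorder trace (stopping at first violation):
  at node 47 with bounds (-inf, +inf): OK
  at node 39 with bounds (-inf, 47): OK
  at node 30 with bounds (-inf, 39): OK
  at node 44 with bounds (39, 47): OK
  at node 32 with bounds (39, 44): VIOLATION
Node 32 violates its bound: not (39 < 32 < 44).
Result: Not a valid BST


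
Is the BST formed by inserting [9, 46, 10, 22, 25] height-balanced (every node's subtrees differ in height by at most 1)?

Tree (level-order array): [9, None, 46, 10, None, None, 22, None, 25]
Definition: a tree is height-balanced if, at every node, |h(left) - h(right)| <= 1 (empty subtree has height -1).
Bottom-up per-node check:
  node 25: h_left=-1, h_right=-1, diff=0 [OK], height=0
  node 22: h_left=-1, h_right=0, diff=1 [OK], height=1
  node 10: h_left=-1, h_right=1, diff=2 [FAIL (|-1-1|=2 > 1)], height=2
  node 46: h_left=2, h_right=-1, diff=3 [FAIL (|2--1|=3 > 1)], height=3
  node 9: h_left=-1, h_right=3, diff=4 [FAIL (|-1-3|=4 > 1)], height=4
Node 10 violates the condition: |-1 - 1| = 2 > 1.
Result: Not balanced


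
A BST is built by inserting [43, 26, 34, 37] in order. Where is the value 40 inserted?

Starting tree (level order): [43, 26, None, None, 34, None, 37]
Insertion path: 43 -> 26 -> 34 -> 37
Result: insert 40 as right child of 37
Final tree (level order): [43, 26, None, None, 34, None, 37, None, 40]


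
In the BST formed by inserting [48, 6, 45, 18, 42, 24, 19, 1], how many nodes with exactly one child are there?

Tree built from: [48, 6, 45, 18, 42, 24, 19, 1]
Tree (level-order array): [48, 6, None, 1, 45, None, None, 18, None, None, 42, 24, None, 19]
Rule: These are nodes with exactly 1 non-null child.
Per-node child counts:
  node 48: 1 child(ren)
  node 6: 2 child(ren)
  node 1: 0 child(ren)
  node 45: 1 child(ren)
  node 18: 1 child(ren)
  node 42: 1 child(ren)
  node 24: 1 child(ren)
  node 19: 0 child(ren)
Matching nodes: [48, 45, 18, 42, 24]
Count of nodes with exactly one child: 5


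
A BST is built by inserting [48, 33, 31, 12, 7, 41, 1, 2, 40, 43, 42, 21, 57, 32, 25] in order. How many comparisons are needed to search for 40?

Search path for 40: 48 -> 33 -> 41 -> 40
Found: True
Comparisons: 4


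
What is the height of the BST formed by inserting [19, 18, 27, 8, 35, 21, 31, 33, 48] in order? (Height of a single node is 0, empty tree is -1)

Insertion order: [19, 18, 27, 8, 35, 21, 31, 33, 48]
Tree (level-order array): [19, 18, 27, 8, None, 21, 35, None, None, None, None, 31, 48, None, 33]
Compute height bottom-up (empty subtree = -1):
  height(8) = 1 + max(-1, -1) = 0
  height(18) = 1 + max(0, -1) = 1
  height(21) = 1 + max(-1, -1) = 0
  height(33) = 1 + max(-1, -1) = 0
  height(31) = 1 + max(-1, 0) = 1
  height(48) = 1 + max(-1, -1) = 0
  height(35) = 1 + max(1, 0) = 2
  height(27) = 1 + max(0, 2) = 3
  height(19) = 1 + max(1, 3) = 4
Height = 4


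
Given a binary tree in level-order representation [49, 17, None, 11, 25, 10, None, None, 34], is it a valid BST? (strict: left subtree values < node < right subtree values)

Level-order array: [49, 17, None, 11, 25, 10, None, None, 34]
Validate using subtree bounds (lo, hi): at each node, require lo < value < hi,
then recurse left with hi=value and right with lo=value.
Preorder trace (stopping at first violation):
  at node 49 with bounds (-inf, +inf): OK
  at node 17 with bounds (-inf, 49): OK
  at node 11 with bounds (-inf, 17): OK
  at node 10 with bounds (-inf, 11): OK
  at node 25 with bounds (17, 49): OK
  at node 34 with bounds (25, 49): OK
No violation found at any node.
Result: Valid BST


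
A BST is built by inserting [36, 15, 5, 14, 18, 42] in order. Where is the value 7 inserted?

Starting tree (level order): [36, 15, 42, 5, 18, None, None, None, 14]
Insertion path: 36 -> 15 -> 5 -> 14
Result: insert 7 as left child of 14
Final tree (level order): [36, 15, 42, 5, 18, None, None, None, 14, None, None, 7]


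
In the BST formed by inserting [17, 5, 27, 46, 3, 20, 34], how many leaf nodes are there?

Tree built from: [17, 5, 27, 46, 3, 20, 34]
Tree (level-order array): [17, 5, 27, 3, None, 20, 46, None, None, None, None, 34]
Rule: A leaf has 0 children.
Per-node child counts:
  node 17: 2 child(ren)
  node 5: 1 child(ren)
  node 3: 0 child(ren)
  node 27: 2 child(ren)
  node 20: 0 child(ren)
  node 46: 1 child(ren)
  node 34: 0 child(ren)
Matching nodes: [3, 20, 34]
Count of leaf nodes: 3


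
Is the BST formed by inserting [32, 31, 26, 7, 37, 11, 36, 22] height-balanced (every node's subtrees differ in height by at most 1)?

Tree (level-order array): [32, 31, 37, 26, None, 36, None, 7, None, None, None, None, 11, None, 22]
Definition: a tree is height-balanced if, at every node, |h(left) - h(right)| <= 1 (empty subtree has height -1).
Bottom-up per-node check:
  node 22: h_left=-1, h_right=-1, diff=0 [OK], height=0
  node 11: h_left=-1, h_right=0, diff=1 [OK], height=1
  node 7: h_left=-1, h_right=1, diff=2 [FAIL (|-1-1|=2 > 1)], height=2
  node 26: h_left=2, h_right=-1, diff=3 [FAIL (|2--1|=3 > 1)], height=3
  node 31: h_left=3, h_right=-1, diff=4 [FAIL (|3--1|=4 > 1)], height=4
  node 36: h_left=-1, h_right=-1, diff=0 [OK], height=0
  node 37: h_left=0, h_right=-1, diff=1 [OK], height=1
  node 32: h_left=4, h_right=1, diff=3 [FAIL (|4-1|=3 > 1)], height=5
Node 7 violates the condition: |-1 - 1| = 2 > 1.
Result: Not balanced


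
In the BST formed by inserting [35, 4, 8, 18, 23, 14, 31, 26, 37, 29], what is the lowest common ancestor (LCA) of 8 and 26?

Tree insertion order: [35, 4, 8, 18, 23, 14, 31, 26, 37, 29]
Tree (level-order array): [35, 4, 37, None, 8, None, None, None, 18, 14, 23, None, None, None, 31, 26, None, None, 29]
In a BST, the LCA of p=8, q=26 is the first node v on the
root-to-leaf path with p <= v <= q (go left if both < v, right if both > v).
Walk from root:
  at 35: both 8 and 26 < 35, go left
  at 4: both 8 and 26 > 4, go right
  at 8: 8 <= 8 <= 26, this is the LCA
LCA = 8


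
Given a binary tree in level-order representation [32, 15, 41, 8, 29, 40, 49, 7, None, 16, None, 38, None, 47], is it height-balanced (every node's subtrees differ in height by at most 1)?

Tree (level-order array): [32, 15, 41, 8, 29, 40, 49, 7, None, 16, None, 38, None, 47]
Definition: a tree is height-balanced if, at every node, |h(left) - h(right)| <= 1 (empty subtree has height -1).
Bottom-up per-node check:
  node 7: h_left=-1, h_right=-1, diff=0 [OK], height=0
  node 8: h_left=0, h_right=-1, diff=1 [OK], height=1
  node 16: h_left=-1, h_right=-1, diff=0 [OK], height=0
  node 29: h_left=0, h_right=-1, diff=1 [OK], height=1
  node 15: h_left=1, h_right=1, diff=0 [OK], height=2
  node 38: h_left=-1, h_right=-1, diff=0 [OK], height=0
  node 40: h_left=0, h_right=-1, diff=1 [OK], height=1
  node 47: h_left=-1, h_right=-1, diff=0 [OK], height=0
  node 49: h_left=0, h_right=-1, diff=1 [OK], height=1
  node 41: h_left=1, h_right=1, diff=0 [OK], height=2
  node 32: h_left=2, h_right=2, diff=0 [OK], height=3
All nodes satisfy the balance condition.
Result: Balanced


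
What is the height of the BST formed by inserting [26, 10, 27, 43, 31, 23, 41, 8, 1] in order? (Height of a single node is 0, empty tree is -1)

Insertion order: [26, 10, 27, 43, 31, 23, 41, 8, 1]
Tree (level-order array): [26, 10, 27, 8, 23, None, 43, 1, None, None, None, 31, None, None, None, None, 41]
Compute height bottom-up (empty subtree = -1):
  height(1) = 1 + max(-1, -1) = 0
  height(8) = 1 + max(0, -1) = 1
  height(23) = 1 + max(-1, -1) = 0
  height(10) = 1 + max(1, 0) = 2
  height(41) = 1 + max(-1, -1) = 0
  height(31) = 1 + max(-1, 0) = 1
  height(43) = 1 + max(1, -1) = 2
  height(27) = 1 + max(-1, 2) = 3
  height(26) = 1 + max(2, 3) = 4
Height = 4
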